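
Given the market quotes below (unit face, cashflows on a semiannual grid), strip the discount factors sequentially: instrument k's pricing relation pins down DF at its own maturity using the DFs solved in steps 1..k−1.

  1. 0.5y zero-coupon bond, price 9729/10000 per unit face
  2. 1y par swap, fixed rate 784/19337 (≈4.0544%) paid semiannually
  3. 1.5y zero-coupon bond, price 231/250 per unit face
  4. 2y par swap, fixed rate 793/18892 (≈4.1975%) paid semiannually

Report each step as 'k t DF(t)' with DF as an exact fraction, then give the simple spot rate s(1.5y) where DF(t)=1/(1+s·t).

step 1 [0.5y] zero: DF = P = 9729/10000 ≈ 0.972900
step 2 [1y] swap r/2=392/19337: DF=(1 − 392/19337·(0.972900))/(1+392/19337) = 1201/1250 ≈ 0.960800
step 3 [1.5y] zero: DF = P = 231/250 ≈ 0.924000
step 4 [2y] swap r/2=793/37784: DF=(1 − 793/37784·(0.972900+0.960800+0.924000))/(1+793/37784) = 9207/10000 ≈ 0.920700

1 1/2 9729/10000
2 1 1201/1250
3 3/2 231/250
4 2 9207/10000
s(1.5y) = (1/(231/250) − 1)/(3/2) = 38/693 ≈ 5.4834%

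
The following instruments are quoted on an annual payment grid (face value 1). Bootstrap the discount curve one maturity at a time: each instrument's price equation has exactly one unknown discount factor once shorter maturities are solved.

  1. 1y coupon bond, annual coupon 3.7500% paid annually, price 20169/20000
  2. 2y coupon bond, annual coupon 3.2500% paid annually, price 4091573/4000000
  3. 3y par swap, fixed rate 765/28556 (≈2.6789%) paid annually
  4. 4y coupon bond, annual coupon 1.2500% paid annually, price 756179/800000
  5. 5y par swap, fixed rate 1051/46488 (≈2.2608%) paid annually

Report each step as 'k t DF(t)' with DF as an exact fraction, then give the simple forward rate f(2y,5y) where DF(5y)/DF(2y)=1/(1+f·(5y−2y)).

step 1 [1y] bond c/1=3/80: DF=(20169/20000 − 3/80·(0))/(1+3/80) = 243/250 ≈ 0.972000
step 2 [2y] bond c/1=13/400: DF=(4091573/4000000 − 13/400·(0.972000))/(1+13/400) = 9601/10000 ≈ 0.960100
step 3 [3y] swap r/1=765/28556: DF=(1 − 765/28556·(0.972000+0.960100))/(1+765/28556) = 1847/2000 ≈ 0.923500
step 4 [4y] bond c/1=1/80: DF=(756179/800000 − 1/80·(0.972000+0.960100+0.923500))/(1+1/80) = 8983/10000 ≈ 0.898300
step 5 [5y] swap r/1=1051/46488: DF=(1 − 1051/46488·(0.972000+0.960100+0.923500+0.898300))/(1+1051/46488) = 8949/10000 ≈ 0.894900

1 1 243/250
2 2 9601/10000
3 3 1847/2000
4 4 8983/10000
5 5 8949/10000
f(2y,5y) = ((9601/10000)/(8949/10000) − 1)/(3) = 652/26847 ≈ 2.4286%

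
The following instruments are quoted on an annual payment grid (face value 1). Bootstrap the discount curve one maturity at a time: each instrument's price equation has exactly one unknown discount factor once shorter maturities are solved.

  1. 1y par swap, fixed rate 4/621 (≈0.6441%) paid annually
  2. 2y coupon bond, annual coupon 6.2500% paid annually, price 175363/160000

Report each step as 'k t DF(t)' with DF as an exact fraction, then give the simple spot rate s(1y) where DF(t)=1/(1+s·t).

1 1 621/625
2 2 9731/10000
s(1y) = (1/(621/625) − 1)/(1) = 4/621 ≈ 0.6441%

step 1 [1y] swap r/1=4/621: DF=(1 − 4/621·(0))/(1+4/621) = 621/625 ≈ 0.993600
step 2 [2y] bond c/1=1/16: DF=(175363/160000 − 1/16·(0.993600))/(1+1/16) = 9731/10000 ≈ 0.973100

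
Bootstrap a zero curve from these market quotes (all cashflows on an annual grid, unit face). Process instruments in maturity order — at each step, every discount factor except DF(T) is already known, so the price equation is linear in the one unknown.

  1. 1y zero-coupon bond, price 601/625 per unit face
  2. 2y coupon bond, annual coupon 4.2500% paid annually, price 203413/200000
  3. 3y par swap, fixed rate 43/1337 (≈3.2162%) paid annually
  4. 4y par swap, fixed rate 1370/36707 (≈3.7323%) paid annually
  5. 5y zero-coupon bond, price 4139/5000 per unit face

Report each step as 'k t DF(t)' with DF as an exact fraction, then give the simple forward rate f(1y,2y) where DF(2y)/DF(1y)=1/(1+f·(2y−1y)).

step 1 [1y] zero: DF = P = 601/625 ≈ 0.961600
step 2 [2y] bond c/1=17/400: DF=(203413/200000 − 17/400·(0.961600))/(1+17/400) = 2341/2500 ≈ 0.936400
step 3 [3y] swap r/1=43/1337: DF=(1 − 43/1337·(0.961600+0.936400))/(1+43/1337) = 9097/10000 ≈ 0.909700
step 4 [4y] swap r/1=1370/36707: DF=(1 − 1370/36707·(0.961600+0.936400+0.909700))/(1+1370/36707) = 863/1000 ≈ 0.863000
step 5 [5y] zero: DF = P = 4139/5000 ≈ 0.827800

1 1 601/625
2 2 2341/2500
3 3 9097/10000
4 4 863/1000
5 5 4139/5000
f(1y,2y) = ((601/625)/(2341/2500) − 1)/(1) = 63/2341 ≈ 2.6912%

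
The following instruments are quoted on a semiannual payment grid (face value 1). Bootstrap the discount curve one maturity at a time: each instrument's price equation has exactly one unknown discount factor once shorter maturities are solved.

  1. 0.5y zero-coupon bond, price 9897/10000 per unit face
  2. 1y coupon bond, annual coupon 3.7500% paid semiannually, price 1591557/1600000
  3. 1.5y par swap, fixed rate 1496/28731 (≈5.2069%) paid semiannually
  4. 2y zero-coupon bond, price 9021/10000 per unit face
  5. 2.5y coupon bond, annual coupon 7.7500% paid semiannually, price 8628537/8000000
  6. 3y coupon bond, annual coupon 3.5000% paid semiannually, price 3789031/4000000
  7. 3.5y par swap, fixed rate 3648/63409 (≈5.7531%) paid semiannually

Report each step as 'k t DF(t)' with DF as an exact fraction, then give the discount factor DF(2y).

1 1/2 9897/10000
2 1 4791/5000
3 3/2 2313/2500
4 2 9021/10000
5 5/2 359/400
6 3 4253/5000
7 7/2 511/625
DF(2y) = 9021/10000 ≈ 0.902100

step 1 [0.5y] zero: DF = P = 9897/10000 ≈ 0.989700
step 2 [1y] bond c/2=3/160: DF=(1591557/1600000 − 3/160·(0.989700))/(1+3/160) = 4791/5000 ≈ 0.958200
step 3 [1.5y] swap r/2=748/28731: DF=(1 − 748/28731·(0.989700+0.958200))/(1+748/28731) = 2313/2500 ≈ 0.925200
step 4 [2y] zero: DF = P = 9021/10000 ≈ 0.902100
step 5 [2.5y] bond c/2=31/800: DF=(8628537/8000000 − 31/800·(0.989700+0.958200+0.925200+0.902100))/(1+31/800) = 359/400 ≈ 0.897500
step 6 [3y] bond c/2=7/400: DF=(3789031/4000000 − 7/400·(0.989700+0.958200+0.925200+0.902100+0.897500))/(1+7/400) = 4253/5000 ≈ 0.850600
step 7 [3.5y] swap r/2=1824/63409: DF=(1 − 1824/63409·(0.989700+0.958200+0.925200+0.902100+0.897500+0.850600))/(1+1824/63409) = 511/625 ≈ 0.817600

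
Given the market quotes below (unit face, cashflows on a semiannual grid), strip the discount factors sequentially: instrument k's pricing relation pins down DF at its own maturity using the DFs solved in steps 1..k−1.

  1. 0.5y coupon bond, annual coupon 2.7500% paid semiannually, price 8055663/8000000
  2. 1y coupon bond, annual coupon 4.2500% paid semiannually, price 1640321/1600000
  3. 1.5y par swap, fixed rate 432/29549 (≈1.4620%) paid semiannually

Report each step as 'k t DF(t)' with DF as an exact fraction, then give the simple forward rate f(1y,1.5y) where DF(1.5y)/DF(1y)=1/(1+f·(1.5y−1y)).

1 1/2 9933/10000
2 1 1229/1250
3 3/2 1223/1250
f(1y,1.5y) = ((1229/1250)/(1223/1250) − 1)/(1/2) = 12/1223 ≈ 0.9812%

step 1 [0.5y] bond c/2=11/800: DF=(8055663/8000000 − 11/800·(0))/(1+11/800) = 9933/10000 ≈ 0.993300
step 2 [1y] bond c/2=17/800: DF=(1640321/1600000 − 17/800·(0.993300))/(1+17/800) = 1229/1250 ≈ 0.983200
step 3 [1.5y] swap r/2=216/29549: DF=(1 − 216/29549·(0.993300+0.983200))/(1+216/29549) = 1223/1250 ≈ 0.978400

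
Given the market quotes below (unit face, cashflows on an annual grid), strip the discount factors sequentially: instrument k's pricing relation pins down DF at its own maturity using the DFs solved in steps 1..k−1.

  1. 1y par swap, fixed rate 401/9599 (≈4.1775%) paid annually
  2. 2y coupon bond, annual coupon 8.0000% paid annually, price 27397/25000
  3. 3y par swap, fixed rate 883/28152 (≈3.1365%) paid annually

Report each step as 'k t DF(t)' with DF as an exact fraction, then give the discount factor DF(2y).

step 1 [1y] swap r/1=401/9599: DF=(1 − 401/9599·(0))/(1+401/9599) = 9599/10000 ≈ 0.959900
step 2 [2y] bond c/1=2/25: DF=(27397/25000 − 2/25·(0.959900))/(1+2/25) = 2359/2500 ≈ 0.943600
step 3 [3y] swap r/1=883/28152: DF=(1 − 883/28152·(0.959900+0.943600))/(1+883/28152) = 9117/10000 ≈ 0.911700

1 1 9599/10000
2 2 2359/2500
3 3 9117/10000
DF(2y) = 2359/2500 ≈ 0.943600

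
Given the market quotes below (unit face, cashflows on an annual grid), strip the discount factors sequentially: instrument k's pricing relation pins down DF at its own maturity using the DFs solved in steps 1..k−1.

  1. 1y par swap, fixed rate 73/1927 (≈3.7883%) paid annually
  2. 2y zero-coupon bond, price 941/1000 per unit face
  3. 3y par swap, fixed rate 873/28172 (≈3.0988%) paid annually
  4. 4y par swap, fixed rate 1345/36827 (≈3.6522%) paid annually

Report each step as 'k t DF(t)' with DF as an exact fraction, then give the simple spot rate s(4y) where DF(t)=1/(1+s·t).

1 1 1927/2000
2 2 941/1000
3 3 9127/10000
4 4 1731/2000
s(4y) = (1/(1731/2000) − 1)/(4) = 269/6924 ≈ 3.8850%

step 1 [1y] swap r/1=73/1927: DF=(1 − 73/1927·(0))/(1+73/1927) = 1927/2000 ≈ 0.963500
step 2 [2y] zero: DF = P = 941/1000 ≈ 0.941000
step 3 [3y] swap r/1=873/28172: DF=(1 − 873/28172·(0.963500+0.941000))/(1+873/28172) = 9127/10000 ≈ 0.912700
step 4 [4y] swap r/1=1345/36827: DF=(1 − 1345/36827·(0.963500+0.941000+0.912700))/(1+1345/36827) = 1731/2000 ≈ 0.865500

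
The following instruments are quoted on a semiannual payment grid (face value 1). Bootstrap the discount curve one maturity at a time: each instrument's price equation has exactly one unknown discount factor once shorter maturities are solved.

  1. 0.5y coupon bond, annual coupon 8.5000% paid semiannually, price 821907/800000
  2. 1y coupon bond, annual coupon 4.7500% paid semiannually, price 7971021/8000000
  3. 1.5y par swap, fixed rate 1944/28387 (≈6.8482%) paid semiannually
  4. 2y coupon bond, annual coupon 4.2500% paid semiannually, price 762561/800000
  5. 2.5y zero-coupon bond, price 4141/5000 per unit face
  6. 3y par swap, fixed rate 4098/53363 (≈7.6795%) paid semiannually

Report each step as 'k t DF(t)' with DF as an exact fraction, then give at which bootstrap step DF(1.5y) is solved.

step 1 [0.5y] bond c/2=17/400: DF=(821907/800000 − 17/400·(0))/(1+17/400) = 1971/2000 ≈ 0.985500
step 2 [1y] bond c/2=19/800: DF=(7971021/8000000 − 19/800·(0.985500))/(1+19/800) = 594/625 ≈ 0.950400
step 3 [1.5y] swap r/2=972/28387: DF=(1 − 972/28387·(0.985500+0.950400))/(1+972/28387) = 2257/2500 ≈ 0.902800
step 4 [2y] bond c/2=17/800: DF=(762561/800000 − 17/800·(0.985500+0.950400+0.902800))/(1+17/800) = 8743/10000 ≈ 0.874300
step 5 [2.5y] zero: DF = P = 4141/5000 ≈ 0.828200
step 6 [3y] swap r/2=2049/53363: DF=(1 − 2049/53363·(0.985500+0.950400+0.902800+0.874300+0.828200))/(1+2049/53363) = 7951/10000 ≈ 0.795100

1 1/2 1971/2000
2 1 594/625
3 3/2 2257/2500
4 2 8743/10000
5 5/2 4141/5000
6 3 7951/10000
DF(1.5y) is solved at step 3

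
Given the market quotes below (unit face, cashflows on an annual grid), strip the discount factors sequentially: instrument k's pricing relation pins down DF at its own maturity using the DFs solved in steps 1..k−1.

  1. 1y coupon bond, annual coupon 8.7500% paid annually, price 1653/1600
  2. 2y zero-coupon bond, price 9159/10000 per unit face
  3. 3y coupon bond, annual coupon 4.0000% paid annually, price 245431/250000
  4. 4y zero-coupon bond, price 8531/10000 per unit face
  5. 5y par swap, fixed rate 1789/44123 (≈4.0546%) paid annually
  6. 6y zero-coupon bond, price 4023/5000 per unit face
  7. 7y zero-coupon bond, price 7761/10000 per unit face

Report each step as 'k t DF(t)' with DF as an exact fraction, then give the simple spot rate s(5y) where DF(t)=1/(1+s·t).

1 1 19/20
2 2 9159/10000
3 3 4361/5000
4 4 8531/10000
5 5 8211/10000
6 6 4023/5000
7 7 7761/10000
s(5y) = (1/(8211/10000) − 1)/(5) = 1789/41055 ≈ 4.3576%

step 1 [1y] bond c/1=7/80: DF=(1653/1600 − 7/80·(0))/(1+7/80) = 19/20 ≈ 0.950000
step 2 [2y] zero: DF = P = 9159/10000 ≈ 0.915900
step 3 [3y] bond c/1=1/25: DF=(245431/250000 − 1/25·(0.950000+0.915900))/(1+1/25) = 4361/5000 ≈ 0.872200
step 4 [4y] zero: DF = P = 8531/10000 ≈ 0.853100
step 5 [5y] swap r/1=1789/44123: DF=(1 − 1789/44123·(0.950000+0.915900+0.872200+0.853100))/(1+1789/44123) = 8211/10000 ≈ 0.821100
step 6 [6y] zero: DF = P = 4023/5000 ≈ 0.804600
step 7 [7y] zero: DF = P = 7761/10000 ≈ 0.776100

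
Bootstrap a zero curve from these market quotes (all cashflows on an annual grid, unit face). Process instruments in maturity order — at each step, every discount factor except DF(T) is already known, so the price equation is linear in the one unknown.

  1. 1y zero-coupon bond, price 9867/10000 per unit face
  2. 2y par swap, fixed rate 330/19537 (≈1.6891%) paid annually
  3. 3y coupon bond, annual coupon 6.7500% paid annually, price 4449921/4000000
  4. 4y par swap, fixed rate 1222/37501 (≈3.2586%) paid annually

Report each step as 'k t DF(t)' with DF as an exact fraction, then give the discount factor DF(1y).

1 1 9867/10000
2 2 967/1000
3 3 4593/5000
4 4 4389/5000
DF(1y) = 9867/10000 ≈ 0.986700

step 1 [1y] zero: DF = P = 9867/10000 ≈ 0.986700
step 2 [2y] swap r/1=330/19537: DF=(1 − 330/19537·(0.986700))/(1+330/19537) = 967/1000 ≈ 0.967000
step 3 [3y] bond c/1=27/400: DF=(4449921/4000000 − 27/400·(0.986700+0.967000))/(1+27/400) = 4593/5000 ≈ 0.918600
step 4 [4y] swap r/1=1222/37501: DF=(1 − 1222/37501·(0.986700+0.967000+0.918600))/(1+1222/37501) = 4389/5000 ≈ 0.877800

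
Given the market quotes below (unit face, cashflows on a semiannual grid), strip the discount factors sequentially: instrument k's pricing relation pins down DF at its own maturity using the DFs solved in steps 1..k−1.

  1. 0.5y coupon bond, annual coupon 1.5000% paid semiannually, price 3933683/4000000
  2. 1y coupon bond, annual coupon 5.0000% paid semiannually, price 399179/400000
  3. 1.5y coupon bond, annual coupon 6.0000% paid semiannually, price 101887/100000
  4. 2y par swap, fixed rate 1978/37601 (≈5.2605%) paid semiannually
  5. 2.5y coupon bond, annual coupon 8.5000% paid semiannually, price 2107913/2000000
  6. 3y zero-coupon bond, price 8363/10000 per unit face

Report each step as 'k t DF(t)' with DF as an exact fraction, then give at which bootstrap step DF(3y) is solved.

step 1 [0.5y] bond c/2=3/400: DF=(3933683/4000000 − 3/400·(0))/(1+3/400) = 9761/10000 ≈ 0.976100
step 2 [1y] bond c/2=1/40: DF=(399179/400000 − 1/40·(0.976100))/(1+1/40) = 4749/5000 ≈ 0.949800
step 3 [1.5y] bond c/2=3/100: DF=(101887/100000 − 3/100·(0.976100+0.949800))/(1+3/100) = 9331/10000 ≈ 0.933100
step 4 [2y] swap r/2=989/37601: DF=(1 − 989/37601·(0.976100+0.949800+0.933100))/(1+989/37601) = 9011/10000 ≈ 0.901100
step 5 [2.5y] bond c/2=17/400: DF=(2107913/2000000 − 17/400·(0.976100+0.949800+0.933100+0.901100))/(1+17/400) = 8577/10000 ≈ 0.857700
step 6 [3y] zero: DF = P = 8363/10000 ≈ 0.836300

1 1/2 9761/10000
2 1 4749/5000
3 3/2 9331/10000
4 2 9011/10000
5 5/2 8577/10000
6 3 8363/10000
DF(3y) is solved at step 6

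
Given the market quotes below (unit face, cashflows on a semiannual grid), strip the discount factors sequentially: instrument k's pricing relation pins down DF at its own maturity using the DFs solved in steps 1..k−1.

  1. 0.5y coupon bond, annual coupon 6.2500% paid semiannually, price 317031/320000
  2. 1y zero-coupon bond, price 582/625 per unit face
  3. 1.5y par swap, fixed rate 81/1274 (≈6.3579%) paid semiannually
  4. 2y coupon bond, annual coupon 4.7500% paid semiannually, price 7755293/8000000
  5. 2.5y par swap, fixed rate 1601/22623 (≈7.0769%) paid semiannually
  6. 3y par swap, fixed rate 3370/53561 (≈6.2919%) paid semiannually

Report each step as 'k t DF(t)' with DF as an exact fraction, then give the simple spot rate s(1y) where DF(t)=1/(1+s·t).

1 1/2 9607/10000
2 1 582/625
3 3/2 9109/10000
4 2 8819/10000
5 5/2 8399/10000
6 3 1663/2000
s(1y) = (1/(582/625) − 1)/(1) = 43/582 ≈ 7.3883%

step 1 [0.5y] bond c/2=1/32: DF=(317031/320000 − 1/32·(0))/(1+1/32) = 9607/10000 ≈ 0.960700
step 2 [1y] zero: DF = P = 582/625 ≈ 0.931200
step 3 [1.5y] swap r/2=81/2548: DF=(1 − 81/2548·(0.960700+0.931200))/(1+81/2548) = 9109/10000 ≈ 0.910900
step 4 [2y] bond c/2=19/800: DF=(7755293/8000000 − 19/800·(0.960700+0.931200+0.910900))/(1+19/800) = 8819/10000 ≈ 0.881900
step 5 [2.5y] swap r/2=1601/45246: DF=(1 − 1601/45246·(0.960700+0.931200+0.910900+0.881900))/(1+1601/45246) = 8399/10000 ≈ 0.839900
step 6 [3y] swap r/2=1685/53561: DF=(1 − 1685/53561·(0.960700+0.931200+0.910900+0.881900+0.839900))/(1+1685/53561) = 1663/2000 ≈ 0.831500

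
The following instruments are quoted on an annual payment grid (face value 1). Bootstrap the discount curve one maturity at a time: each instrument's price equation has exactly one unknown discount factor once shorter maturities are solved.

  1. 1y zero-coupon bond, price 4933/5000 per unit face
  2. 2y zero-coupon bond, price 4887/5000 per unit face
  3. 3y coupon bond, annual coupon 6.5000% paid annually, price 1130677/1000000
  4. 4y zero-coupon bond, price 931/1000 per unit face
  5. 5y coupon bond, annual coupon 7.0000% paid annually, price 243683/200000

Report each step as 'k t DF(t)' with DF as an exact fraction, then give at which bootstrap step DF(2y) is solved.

1 1 4933/5000
2 2 4887/5000
3 3 4709/5000
4 4 931/1000
5 5 8877/10000
DF(2y) is solved at step 2

step 1 [1y] zero: DF = P = 4933/5000 ≈ 0.986600
step 2 [2y] zero: DF = P = 4887/5000 ≈ 0.977400
step 3 [3y] bond c/1=13/200: DF=(1130677/1000000 − 13/200·(0.986600+0.977400))/(1+13/200) = 4709/5000 ≈ 0.941800
step 4 [4y] zero: DF = P = 931/1000 ≈ 0.931000
step 5 [5y] bond c/1=7/100: DF=(243683/200000 − 7/100·(0.986600+0.977400+0.941800+0.931000))/(1+7/100) = 8877/10000 ≈ 0.887700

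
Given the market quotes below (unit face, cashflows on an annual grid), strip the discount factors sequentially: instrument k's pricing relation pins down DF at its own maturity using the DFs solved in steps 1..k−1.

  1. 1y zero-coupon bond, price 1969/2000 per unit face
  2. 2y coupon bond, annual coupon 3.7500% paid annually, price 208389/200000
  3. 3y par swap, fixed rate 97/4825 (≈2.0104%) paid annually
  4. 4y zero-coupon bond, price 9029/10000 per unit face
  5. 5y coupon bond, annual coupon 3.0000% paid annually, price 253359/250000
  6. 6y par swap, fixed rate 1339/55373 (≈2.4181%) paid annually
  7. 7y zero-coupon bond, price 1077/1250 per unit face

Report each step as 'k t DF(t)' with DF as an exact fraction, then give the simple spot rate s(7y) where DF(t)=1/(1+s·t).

1 1 1969/2000
2 2 9687/10000
3 3 4709/5000
4 4 9029/10000
5 5 8733/10000
6 6 8661/10000
7 7 1077/1250
s(7y) = (1/(1077/1250) − 1)/(7) = 173/7539 ≈ 2.2947%

step 1 [1y] zero: DF = P = 1969/2000 ≈ 0.984500
step 2 [2y] bond c/1=3/80: DF=(208389/200000 − 3/80·(0.984500))/(1+3/80) = 9687/10000 ≈ 0.968700
step 3 [3y] swap r/1=97/4825: DF=(1 − 97/4825·(0.984500+0.968700))/(1+97/4825) = 4709/5000 ≈ 0.941800
step 4 [4y] zero: DF = P = 9029/10000 ≈ 0.902900
step 5 [5y] bond c/1=3/100: DF=(253359/250000 − 3/100·(0.984500+0.968700+0.941800+0.902900))/(1+3/100) = 8733/10000 ≈ 0.873300
step 6 [6y] swap r/1=1339/55373: DF=(1 − 1339/55373·(0.984500+0.968700+0.941800+0.902900+0.873300))/(1+1339/55373) = 8661/10000 ≈ 0.866100
step 7 [7y] zero: DF = P = 1077/1250 ≈ 0.861600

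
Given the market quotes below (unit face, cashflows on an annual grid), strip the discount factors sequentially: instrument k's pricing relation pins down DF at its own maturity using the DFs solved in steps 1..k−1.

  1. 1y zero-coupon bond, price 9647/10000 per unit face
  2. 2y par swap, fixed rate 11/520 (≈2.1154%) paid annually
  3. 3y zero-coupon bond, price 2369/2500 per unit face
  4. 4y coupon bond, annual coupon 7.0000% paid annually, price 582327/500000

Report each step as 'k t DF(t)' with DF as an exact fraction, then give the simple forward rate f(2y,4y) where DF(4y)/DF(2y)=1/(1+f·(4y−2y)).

1 1 9647/10000
2 2 9593/10000
3 3 2369/2500
4 4 4503/5000
f(2y,4y) = ((9593/10000)/(4503/5000) − 1)/(2) = 587/18012 ≈ 3.2589%

step 1 [1y] zero: DF = P = 9647/10000 ≈ 0.964700
step 2 [2y] swap r/1=11/520: DF=(1 − 11/520·(0.964700))/(1+11/520) = 9593/10000 ≈ 0.959300
step 3 [3y] zero: DF = P = 2369/2500 ≈ 0.947600
step 4 [4y] bond c/1=7/100: DF=(582327/500000 − 7/100·(0.964700+0.959300+0.947600))/(1+7/100) = 4503/5000 ≈ 0.900600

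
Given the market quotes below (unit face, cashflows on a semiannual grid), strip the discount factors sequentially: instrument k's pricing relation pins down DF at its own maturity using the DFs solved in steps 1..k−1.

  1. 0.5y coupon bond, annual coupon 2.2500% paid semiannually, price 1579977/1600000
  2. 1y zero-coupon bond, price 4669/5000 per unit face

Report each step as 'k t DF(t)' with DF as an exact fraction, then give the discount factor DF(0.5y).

step 1 [0.5y] bond c/2=9/800: DF=(1579977/1600000 − 9/800·(0))/(1+9/800) = 1953/2000 ≈ 0.976500
step 2 [1y] zero: DF = P = 4669/5000 ≈ 0.933800

1 1/2 1953/2000
2 1 4669/5000
DF(0.5y) = 1953/2000 ≈ 0.976500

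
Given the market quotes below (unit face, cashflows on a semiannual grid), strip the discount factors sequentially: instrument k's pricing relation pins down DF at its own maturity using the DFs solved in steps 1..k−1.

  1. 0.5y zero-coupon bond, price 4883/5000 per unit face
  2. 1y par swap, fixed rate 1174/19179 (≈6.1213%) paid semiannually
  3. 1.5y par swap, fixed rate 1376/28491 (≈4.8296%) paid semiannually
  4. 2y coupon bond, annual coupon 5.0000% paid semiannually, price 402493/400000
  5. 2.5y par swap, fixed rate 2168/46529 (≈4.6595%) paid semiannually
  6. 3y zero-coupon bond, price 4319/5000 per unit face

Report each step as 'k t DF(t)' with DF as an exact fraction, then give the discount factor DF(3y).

1 1/2 4883/5000
2 1 9413/10000
3 3/2 582/625
4 2 4561/5000
5 5/2 2229/2500
6 3 4319/5000
DF(3y) = 4319/5000 ≈ 0.863800

step 1 [0.5y] zero: DF = P = 4883/5000 ≈ 0.976600
step 2 [1y] swap r/2=587/19179: DF=(1 − 587/19179·(0.976600))/(1+587/19179) = 9413/10000 ≈ 0.941300
step 3 [1.5y] swap r/2=688/28491: DF=(1 − 688/28491·(0.976600+0.941300))/(1+688/28491) = 582/625 ≈ 0.931200
step 4 [2y] bond c/2=1/40: DF=(402493/400000 − 1/40·(0.976600+0.941300+0.931200))/(1+1/40) = 4561/5000 ≈ 0.912200
step 5 [2.5y] swap r/2=1084/46529: DF=(1 − 1084/46529·(0.976600+0.941300+0.931200+0.912200))/(1+1084/46529) = 2229/2500 ≈ 0.891600
step 6 [3y] zero: DF = P = 4319/5000 ≈ 0.863800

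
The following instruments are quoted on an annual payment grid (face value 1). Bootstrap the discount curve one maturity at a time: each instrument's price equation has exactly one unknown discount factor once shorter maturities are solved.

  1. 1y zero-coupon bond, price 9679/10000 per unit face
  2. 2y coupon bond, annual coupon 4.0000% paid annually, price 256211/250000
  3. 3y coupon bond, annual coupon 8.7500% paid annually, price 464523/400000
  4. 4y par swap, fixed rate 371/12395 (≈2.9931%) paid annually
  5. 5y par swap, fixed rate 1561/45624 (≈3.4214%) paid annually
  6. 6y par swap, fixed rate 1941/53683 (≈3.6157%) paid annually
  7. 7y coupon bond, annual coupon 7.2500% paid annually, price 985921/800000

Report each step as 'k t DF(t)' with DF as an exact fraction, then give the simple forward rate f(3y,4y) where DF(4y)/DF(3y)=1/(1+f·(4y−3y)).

step 1 [1y] zero: DF = P = 9679/10000 ≈ 0.967900
step 2 [2y] bond c/1=1/25: DF=(256211/250000 − 1/25·(0.967900))/(1+1/25) = 4741/5000 ≈ 0.948200
step 3 [3y] bond c/1=7/80: DF=(464523/400000 − 7/80·(0.967900+0.948200))/(1+7/80) = 9137/10000 ≈ 0.913700
step 4 [4y] swap r/1=371/12395: DF=(1 − 371/12395·(0.967900+0.948200+0.913700))/(1+371/12395) = 8887/10000 ≈ 0.888700
step 5 [5y] swap r/1=1561/45624: DF=(1 − 1561/45624·(0.967900+0.948200+0.913700+0.888700))/(1+1561/45624) = 8439/10000 ≈ 0.843900
step 6 [6y] swap r/1=1941/53683: DF=(1 − 1941/53683·(0.967900+0.948200+0.913700+0.888700+0.843900))/(1+1941/53683) = 8059/10000 ≈ 0.805900
step 7 [7y] bond c/1=29/400: DF=(985921/800000 − 29/400·(0.967900+0.948200+0.913700+0.888700+0.843900+0.805900))/(1+29/400) = 3931/5000 ≈ 0.786200

1 1 9679/10000
2 2 4741/5000
3 3 9137/10000
4 4 8887/10000
5 5 8439/10000
6 6 8059/10000
7 7 3931/5000
f(3y,4y) = ((9137/10000)/(8887/10000) − 1)/(1) = 250/8887 ≈ 2.8131%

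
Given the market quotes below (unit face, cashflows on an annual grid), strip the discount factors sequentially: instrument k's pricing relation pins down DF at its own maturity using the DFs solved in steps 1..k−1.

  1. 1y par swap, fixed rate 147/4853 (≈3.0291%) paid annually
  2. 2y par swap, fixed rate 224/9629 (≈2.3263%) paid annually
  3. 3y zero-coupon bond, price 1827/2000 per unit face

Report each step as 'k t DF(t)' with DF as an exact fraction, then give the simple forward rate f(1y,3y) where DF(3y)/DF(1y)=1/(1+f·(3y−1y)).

step 1 [1y] swap r/1=147/4853: DF=(1 − 147/4853·(0))/(1+147/4853) = 4853/5000 ≈ 0.970600
step 2 [2y] swap r/1=224/9629: DF=(1 − 224/9629·(0.970600))/(1+224/9629) = 597/625 ≈ 0.955200
step 3 [3y] zero: DF = P = 1827/2000 ≈ 0.913500

1 1 4853/5000
2 2 597/625
3 3 1827/2000
f(1y,3y) = ((4853/5000)/(1827/2000) − 1)/(2) = 571/18270 ≈ 3.1253%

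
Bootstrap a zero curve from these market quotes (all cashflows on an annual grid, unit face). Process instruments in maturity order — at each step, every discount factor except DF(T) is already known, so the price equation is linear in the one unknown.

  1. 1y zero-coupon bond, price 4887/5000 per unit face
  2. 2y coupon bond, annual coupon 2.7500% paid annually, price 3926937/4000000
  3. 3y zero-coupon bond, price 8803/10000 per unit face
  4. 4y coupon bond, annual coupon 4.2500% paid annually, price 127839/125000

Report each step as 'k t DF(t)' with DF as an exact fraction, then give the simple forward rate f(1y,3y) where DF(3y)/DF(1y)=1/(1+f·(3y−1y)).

1 1 4887/5000
2 2 9293/10000
3 3 8803/10000
4 4 4337/5000
f(1y,3y) = ((4887/5000)/(8803/10000) − 1)/(2) = 971/17606 ≈ 5.5152%

step 1 [1y] zero: DF = P = 4887/5000 ≈ 0.977400
step 2 [2y] bond c/1=11/400: DF=(3926937/4000000 − 11/400·(0.977400))/(1+11/400) = 9293/10000 ≈ 0.929300
step 3 [3y] zero: DF = P = 8803/10000 ≈ 0.880300
step 4 [4y] bond c/1=17/400: DF=(127839/125000 − 17/400·(0.977400+0.929300+0.880300))/(1+17/400) = 4337/5000 ≈ 0.867400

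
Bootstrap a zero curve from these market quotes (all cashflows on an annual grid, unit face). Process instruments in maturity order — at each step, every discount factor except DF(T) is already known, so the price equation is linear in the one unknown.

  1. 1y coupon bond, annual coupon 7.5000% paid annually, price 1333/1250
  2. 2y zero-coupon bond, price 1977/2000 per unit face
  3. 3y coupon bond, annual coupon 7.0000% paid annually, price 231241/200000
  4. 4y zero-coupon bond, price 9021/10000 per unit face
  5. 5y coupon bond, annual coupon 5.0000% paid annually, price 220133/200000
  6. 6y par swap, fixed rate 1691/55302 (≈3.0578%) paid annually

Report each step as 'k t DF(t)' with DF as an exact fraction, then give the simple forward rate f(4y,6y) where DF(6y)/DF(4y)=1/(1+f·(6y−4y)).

step 1 [1y] bond c/1=3/40: DF=(1333/1250 − 3/40·(0))/(1+3/40) = 124/125 ≈ 0.992000
step 2 [2y] zero: DF = P = 1977/2000 ≈ 0.988500
step 3 [3y] bond c/1=7/100: DF=(231241/200000 − 7/100·(0.992000+0.988500))/(1+7/100) = 951/1000 ≈ 0.951000
step 4 [4y] zero: DF = P = 9021/10000 ≈ 0.902100
step 5 [5y] bond c/1=1/20: DF=(220133/200000 − 1/20·(0.992000+0.988500+0.951000+0.902100))/(1+1/20) = 8657/10000 ≈ 0.865700
step 6 [6y] swap r/1=1691/55302: DF=(1 − 1691/55302·(0.992000+0.988500+0.951000+0.902100+0.865700))/(1+1691/55302) = 8309/10000 ≈ 0.830900

1 1 124/125
2 2 1977/2000
3 3 951/1000
4 4 9021/10000
5 5 8657/10000
6 6 8309/10000
f(4y,6y) = ((9021/10000)/(8309/10000) − 1)/(2) = 356/8309 ≈ 4.2845%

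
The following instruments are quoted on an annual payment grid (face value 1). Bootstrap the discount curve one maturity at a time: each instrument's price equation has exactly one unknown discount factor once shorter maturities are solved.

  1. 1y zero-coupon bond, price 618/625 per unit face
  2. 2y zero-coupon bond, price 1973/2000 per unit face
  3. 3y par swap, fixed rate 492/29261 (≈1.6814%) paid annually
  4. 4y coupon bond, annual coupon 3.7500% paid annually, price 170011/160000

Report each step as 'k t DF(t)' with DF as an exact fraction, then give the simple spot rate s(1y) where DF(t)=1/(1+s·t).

1 1 618/625
2 2 1973/2000
3 3 2377/2500
4 4 574/625
s(1y) = (1/(618/625) − 1)/(1) = 7/618 ≈ 1.1327%

step 1 [1y] zero: DF = P = 618/625 ≈ 0.988800
step 2 [2y] zero: DF = P = 1973/2000 ≈ 0.986500
step 3 [3y] swap r/1=492/29261: DF=(1 − 492/29261·(0.988800+0.986500))/(1+492/29261) = 2377/2500 ≈ 0.950800
step 4 [4y] bond c/1=3/80: DF=(170011/160000 − 3/80·(0.988800+0.986500+0.950800))/(1+3/80) = 574/625 ≈ 0.918400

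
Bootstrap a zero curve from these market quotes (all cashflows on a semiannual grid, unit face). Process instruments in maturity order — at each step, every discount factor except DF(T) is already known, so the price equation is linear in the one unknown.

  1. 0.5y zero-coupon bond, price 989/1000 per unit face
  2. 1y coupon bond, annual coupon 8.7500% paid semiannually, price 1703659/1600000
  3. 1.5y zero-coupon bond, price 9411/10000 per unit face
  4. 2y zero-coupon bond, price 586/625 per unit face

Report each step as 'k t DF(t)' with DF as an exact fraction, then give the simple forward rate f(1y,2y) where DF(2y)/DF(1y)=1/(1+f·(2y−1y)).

1 1/2 989/1000
2 1 9787/10000
3 3/2 9411/10000
4 2 586/625
f(1y,2y) = ((9787/10000)/(586/625) − 1)/(1) = 411/9376 ≈ 4.3835%

step 1 [0.5y] zero: DF = P = 989/1000 ≈ 0.989000
step 2 [1y] bond c/2=7/160: DF=(1703659/1600000 − 7/160·(0.989000))/(1+7/160) = 9787/10000 ≈ 0.978700
step 3 [1.5y] zero: DF = P = 9411/10000 ≈ 0.941100
step 4 [2y] zero: DF = P = 586/625 ≈ 0.937600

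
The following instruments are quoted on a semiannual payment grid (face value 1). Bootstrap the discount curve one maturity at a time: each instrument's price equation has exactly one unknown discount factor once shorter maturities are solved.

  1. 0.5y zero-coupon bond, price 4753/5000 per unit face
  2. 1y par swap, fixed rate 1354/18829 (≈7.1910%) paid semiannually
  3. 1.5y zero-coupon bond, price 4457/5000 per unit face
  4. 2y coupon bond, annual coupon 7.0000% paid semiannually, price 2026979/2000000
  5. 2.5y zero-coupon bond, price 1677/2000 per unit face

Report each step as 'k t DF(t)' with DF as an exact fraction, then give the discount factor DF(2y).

1 1/2 4753/5000
2 1 9323/10000
3 3/2 4457/5000
4 2 4427/5000
5 5/2 1677/2000
DF(2y) = 4427/5000 ≈ 0.885400

step 1 [0.5y] zero: DF = P = 4753/5000 ≈ 0.950600
step 2 [1y] swap r/2=677/18829: DF=(1 − 677/18829·(0.950600))/(1+677/18829) = 9323/10000 ≈ 0.932300
step 3 [1.5y] zero: DF = P = 4457/5000 ≈ 0.891400
step 4 [2y] bond c/2=7/200: DF=(2026979/2000000 − 7/200·(0.950600+0.932300+0.891400))/(1+7/200) = 4427/5000 ≈ 0.885400
step 5 [2.5y] zero: DF = P = 1677/2000 ≈ 0.838500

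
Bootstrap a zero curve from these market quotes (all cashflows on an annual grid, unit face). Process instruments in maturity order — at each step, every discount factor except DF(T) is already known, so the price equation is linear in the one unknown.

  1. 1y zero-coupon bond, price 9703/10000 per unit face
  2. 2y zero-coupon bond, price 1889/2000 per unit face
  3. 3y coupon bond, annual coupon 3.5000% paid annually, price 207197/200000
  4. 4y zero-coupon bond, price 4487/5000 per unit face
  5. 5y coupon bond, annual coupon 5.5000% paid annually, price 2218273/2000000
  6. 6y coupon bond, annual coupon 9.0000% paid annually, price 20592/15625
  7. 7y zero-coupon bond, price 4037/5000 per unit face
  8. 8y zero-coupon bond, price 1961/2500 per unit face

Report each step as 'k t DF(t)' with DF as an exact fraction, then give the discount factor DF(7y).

step 1 [1y] zero: DF = P = 9703/10000 ≈ 0.970300
step 2 [2y] zero: DF = P = 1889/2000 ≈ 0.944500
step 3 [3y] bond c/1=7/200: DF=(207197/200000 − 7/200·(0.970300+0.944500))/(1+7/200) = 4681/5000 ≈ 0.936200
step 4 [4y] zero: DF = P = 4487/5000 ≈ 0.897400
step 5 [5y] bond c/1=11/200: DF=(2218273/2000000 − 11/200·(0.970300+0.944500+0.936200+0.897400))/(1+11/200) = 8559/10000 ≈ 0.855900
step 6 [6y] bond c/1=9/100: DF=(20592/15625 − 9/100·(0.970300+0.944500+0.936200+0.897400+0.855900))/(1+9/100) = 8289/10000 ≈ 0.828900
step 7 [7y] zero: DF = P = 4037/5000 ≈ 0.807400
step 8 [8y] zero: DF = P = 1961/2500 ≈ 0.784400

1 1 9703/10000
2 2 1889/2000
3 3 4681/5000
4 4 4487/5000
5 5 8559/10000
6 6 8289/10000
7 7 4037/5000
8 8 1961/2500
DF(7y) = 4037/5000 ≈ 0.807400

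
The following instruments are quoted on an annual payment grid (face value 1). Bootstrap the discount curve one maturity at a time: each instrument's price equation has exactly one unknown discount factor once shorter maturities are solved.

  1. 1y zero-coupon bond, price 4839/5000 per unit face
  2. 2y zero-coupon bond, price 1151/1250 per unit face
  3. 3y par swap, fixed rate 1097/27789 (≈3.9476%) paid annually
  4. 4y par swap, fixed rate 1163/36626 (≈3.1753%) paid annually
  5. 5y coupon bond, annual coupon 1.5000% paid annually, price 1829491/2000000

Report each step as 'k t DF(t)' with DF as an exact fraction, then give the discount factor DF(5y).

step 1 [1y] zero: DF = P = 4839/5000 ≈ 0.967800
step 2 [2y] zero: DF = P = 1151/1250 ≈ 0.920800
step 3 [3y] swap r/1=1097/27789: DF=(1 − 1097/27789·(0.967800+0.920800))/(1+1097/27789) = 8903/10000 ≈ 0.890300
step 4 [4y] swap r/1=1163/36626: DF=(1 − 1163/36626·(0.967800+0.920800+0.890300))/(1+1163/36626) = 8837/10000 ≈ 0.883700
step 5 [5y] bond c/1=3/200: DF=(1829491/2000000 − 3/200·(0.967800+0.920800+0.890300+0.883700))/(1+3/200) = 8471/10000 ≈ 0.847100

1 1 4839/5000
2 2 1151/1250
3 3 8903/10000
4 4 8837/10000
5 5 8471/10000
DF(5y) = 8471/10000 ≈ 0.847100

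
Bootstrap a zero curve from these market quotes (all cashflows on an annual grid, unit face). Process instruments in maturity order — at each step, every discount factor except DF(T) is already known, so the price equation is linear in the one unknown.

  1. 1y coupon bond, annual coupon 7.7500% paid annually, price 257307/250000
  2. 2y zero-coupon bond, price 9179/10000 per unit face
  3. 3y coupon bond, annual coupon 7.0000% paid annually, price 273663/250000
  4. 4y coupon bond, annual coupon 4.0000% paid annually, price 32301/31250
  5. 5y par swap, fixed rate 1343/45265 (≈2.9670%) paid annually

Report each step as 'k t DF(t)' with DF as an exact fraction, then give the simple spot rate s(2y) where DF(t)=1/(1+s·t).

1 1 597/625
2 2 9179/10000
3 3 1801/2000
4 4 1109/1250
5 5 8657/10000
s(2y) = (1/(9179/10000) − 1)/(2) = 821/18358 ≈ 4.4722%

step 1 [1y] bond c/1=31/400: DF=(257307/250000 − 31/400·(0))/(1+31/400) = 597/625 ≈ 0.955200
step 2 [2y] zero: DF = P = 9179/10000 ≈ 0.917900
step 3 [3y] bond c/1=7/100: DF=(273663/250000 − 7/100·(0.955200+0.917900))/(1+7/100) = 1801/2000 ≈ 0.900500
step 4 [4y] bond c/1=1/25: DF=(32301/31250 − 1/25·(0.955200+0.917900+0.900500))/(1+1/25) = 1109/1250 ≈ 0.887200
step 5 [5y] swap r/1=1343/45265: DF=(1 − 1343/45265·(0.955200+0.917900+0.900500+0.887200))/(1+1343/45265) = 8657/10000 ≈ 0.865700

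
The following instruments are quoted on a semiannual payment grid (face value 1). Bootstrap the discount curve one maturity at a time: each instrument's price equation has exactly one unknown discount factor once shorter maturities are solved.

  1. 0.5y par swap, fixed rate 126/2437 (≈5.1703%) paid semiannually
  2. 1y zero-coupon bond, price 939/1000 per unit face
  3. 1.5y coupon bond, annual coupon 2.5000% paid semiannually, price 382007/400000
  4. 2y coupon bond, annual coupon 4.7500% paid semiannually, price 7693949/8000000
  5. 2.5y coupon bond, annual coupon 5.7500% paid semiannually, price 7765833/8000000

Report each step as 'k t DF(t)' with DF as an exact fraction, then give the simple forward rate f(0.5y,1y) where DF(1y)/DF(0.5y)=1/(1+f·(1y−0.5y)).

1 1/2 2437/2500
2 1 939/1000
3 3/2 2299/2500
4 2 8737/10000
5 5/2 21/25
f(0.5y,1y) = ((2437/2500)/(939/1000) − 1)/(1/2) = 358/4695 ≈ 7.6251%

step 1 [0.5y] swap r/2=63/2437: DF=(1 − 63/2437·(0))/(1+63/2437) = 2437/2500 ≈ 0.974800
step 2 [1y] zero: DF = P = 939/1000 ≈ 0.939000
step 3 [1.5y] bond c/2=1/80: DF=(382007/400000 − 1/80·(0.974800+0.939000))/(1+1/80) = 2299/2500 ≈ 0.919600
step 4 [2y] bond c/2=19/800: DF=(7693949/8000000 − 19/800·(0.974800+0.939000+0.919600))/(1+19/800) = 8737/10000 ≈ 0.873700
step 5 [2.5y] bond c/2=23/800: DF=(7765833/8000000 − 23/800·(0.974800+0.939000+0.919600+0.873700))/(1+23/800) = 21/25 ≈ 0.840000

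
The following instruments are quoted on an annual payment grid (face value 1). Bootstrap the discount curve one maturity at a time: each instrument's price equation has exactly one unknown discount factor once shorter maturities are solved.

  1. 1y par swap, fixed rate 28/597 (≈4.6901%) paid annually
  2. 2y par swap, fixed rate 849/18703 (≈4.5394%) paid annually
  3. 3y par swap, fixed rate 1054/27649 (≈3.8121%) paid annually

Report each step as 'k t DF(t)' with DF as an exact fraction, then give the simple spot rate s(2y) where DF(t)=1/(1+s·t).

1 1 597/625
2 2 9151/10000
3 3 4473/5000
s(2y) = (1/(9151/10000) − 1)/(2) = 849/18302 ≈ 4.6388%

step 1 [1y] swap r/1=28/597: DF=(1 − 28/597·(0))/(1+28/597) = 597/625 ≈ 0.955200
step 2 [2y] swap r/1=849/18703: DF=(1 − 849/18703·(0.955200))/(1+849/18703) = 9151/10000 ≈ 0.915100
step 3 [3y] swap r/1=1054/27649: DF=(1 − 1054/27649·(0.955200+0.915100))/(1+1054/27649) = 4473/5000 ≈ 0.894600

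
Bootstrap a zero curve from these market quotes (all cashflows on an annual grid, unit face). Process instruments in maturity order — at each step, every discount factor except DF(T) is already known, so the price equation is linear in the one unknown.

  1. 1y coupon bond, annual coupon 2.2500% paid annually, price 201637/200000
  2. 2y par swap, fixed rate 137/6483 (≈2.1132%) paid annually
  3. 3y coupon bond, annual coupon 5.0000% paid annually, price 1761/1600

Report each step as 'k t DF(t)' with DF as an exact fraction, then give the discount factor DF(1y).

step 1 [1y] bond c/1=9/400: DF=(201637/200000 − 9/400·(0))/(1+9/400) = 493/500 ≈ 0.986000
step 2 [2y] swap r/1=137/6483: DF=(1 − 137/6483·(0.986000))/(1+137/6483) = 9589/10000 ≈ 0.958900
step 3 [3y] bond c/1=1/20: DF=(1761/1600 − 1/20·(0.986000+0.958900))/(1+1/20) = 2389/2500 ≈ 0.955600

1 1 493/500
2 2 9589/10000
3 3 2389/2500
DF(1y) = 493/500 ≈ 0.986000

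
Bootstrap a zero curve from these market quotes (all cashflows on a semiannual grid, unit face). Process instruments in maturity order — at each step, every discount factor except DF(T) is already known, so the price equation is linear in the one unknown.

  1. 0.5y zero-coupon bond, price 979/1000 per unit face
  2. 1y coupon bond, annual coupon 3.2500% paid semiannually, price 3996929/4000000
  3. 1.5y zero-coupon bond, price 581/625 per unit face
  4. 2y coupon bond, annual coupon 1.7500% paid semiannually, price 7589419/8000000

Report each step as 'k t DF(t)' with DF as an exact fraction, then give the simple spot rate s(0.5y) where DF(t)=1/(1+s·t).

1 1/2 979/1000
2 1 2419/2500
3 3/2 581/625
4 2 1831/2000
s(0.5y) = (1/(979/1000) − 1)/(1/2) = 42/979 ≈ 4.2901%

step 1 [0.5y] zero: DF = P = 979/1000 ≈ 0.979000
step 2 [1y] bond c/2=13/800: DF=(3996929/4000000 − 13/800·(0.979000))/(1+13/800) = 2419/2500 ≈ 0.967600
step 3 [1.5y] zero: DF = P = 581/625 ≈ 0.929600
step 4 [2y] bond c/2=7/800: DF=(7589419/8000000 − 7/800·(0.979000+0.967600+0.929600))/(1+7/800) = 1831/2000 ≈ 0.915500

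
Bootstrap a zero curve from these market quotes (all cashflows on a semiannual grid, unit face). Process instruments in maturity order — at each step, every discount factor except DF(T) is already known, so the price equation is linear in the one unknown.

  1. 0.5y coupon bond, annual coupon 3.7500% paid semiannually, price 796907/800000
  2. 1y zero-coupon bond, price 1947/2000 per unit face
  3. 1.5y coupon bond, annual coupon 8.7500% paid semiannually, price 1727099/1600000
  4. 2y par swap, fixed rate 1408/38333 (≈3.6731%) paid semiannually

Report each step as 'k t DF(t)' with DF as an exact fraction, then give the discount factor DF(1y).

step 1 [0.5y] bond c/2=3/160: DF=(796907/800000 − 3/160·(0))/(1+3/160) = 4889/5000 ≈ 0.977800
step 2 [1y] zero: DF = P = 1947/2000 ≈ 0.973500
step 3 [1.5y] bond c/2=7/160: DF=(1727099/1600000 − 7/160·(0.977800+0.973500))/(1+7/160) = 2381/2500 ≈ 0.952400
step 4 [2y] swap r/2=704/38333: DF=(1 − 704/38333·(0.977800+0.973500+0.952400))/(1+704/38333) = 581/625 ≈ 0.929600

1 1/2 4889/5000
2 1 1947/2000
3 3/2 2381/2500
4 2 581/625
DF(1y) = 1947/2000 ≈ 0.973500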